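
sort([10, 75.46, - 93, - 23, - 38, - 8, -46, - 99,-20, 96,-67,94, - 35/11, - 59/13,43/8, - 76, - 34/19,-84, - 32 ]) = [ - 99, - 93, - 84, - 76,-67, - 46, - 38, - 32,  -  23, - 20, - 8, - 59/13,-35/11,  -  34/19,43/8, 10, 75.46, 94,96 ] 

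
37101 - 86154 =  - 49053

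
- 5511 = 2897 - 8408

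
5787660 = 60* 96461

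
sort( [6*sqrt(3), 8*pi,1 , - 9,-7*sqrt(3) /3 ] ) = [-9, - 7*sqrt(3)/3,1, 6*  sqrt( 3), 8*pi]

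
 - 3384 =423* ( - 8) 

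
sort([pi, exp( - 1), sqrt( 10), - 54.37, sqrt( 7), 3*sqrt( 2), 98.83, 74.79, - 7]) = [ - 54.37,  -  7,exp( - 1) , sqrt(7), pi, sqrt( 10), 3 * sqrt( 2 ),  74.79,98.83 ] 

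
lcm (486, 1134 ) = 3402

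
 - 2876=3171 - 6047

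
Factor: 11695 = 5^1 *2339^1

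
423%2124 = 423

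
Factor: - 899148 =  - 2^2*3^1*74929^1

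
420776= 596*706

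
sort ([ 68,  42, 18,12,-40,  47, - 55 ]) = [ - 55, - 40 , 12,  18, 42,47, 68 ] 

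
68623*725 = 49751675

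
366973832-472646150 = -105672318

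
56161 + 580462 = 636623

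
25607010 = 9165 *2794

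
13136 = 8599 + 4537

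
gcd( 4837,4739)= 7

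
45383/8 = 45383/8 = 5672.88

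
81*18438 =1493478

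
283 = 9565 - 9282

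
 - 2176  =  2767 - 4943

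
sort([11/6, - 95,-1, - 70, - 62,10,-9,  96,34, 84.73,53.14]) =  [-95, - 70, - 62, - 9 , - 1 , 11/6,10, 34,53.14,84.73 , 96]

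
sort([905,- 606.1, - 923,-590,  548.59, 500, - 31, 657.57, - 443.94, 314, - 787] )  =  [ - 923,  -  787,-606.1, - 590, - 443.94, - 31,314,500 , 548.59,657.57, 905]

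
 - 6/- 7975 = 6/7975 = 0.00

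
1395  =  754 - - 641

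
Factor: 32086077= 3^1*10695359^1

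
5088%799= 294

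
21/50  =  21/50 = 0.42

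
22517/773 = 29 + 100/773 = 29.13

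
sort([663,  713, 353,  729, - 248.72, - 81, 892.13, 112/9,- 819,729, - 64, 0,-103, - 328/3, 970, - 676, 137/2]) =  [- 819 , - 676, - 248.72,-328/3, - 103, - 81,-64, 0,112/9,137/2, 353, 663, 713,729,729, 892.13, 970]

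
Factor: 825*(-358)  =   - 295350 = -  2^1*3^1 * 5^2  *  11^1*179^1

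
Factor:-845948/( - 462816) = 2^( - 3 )*3^(-2 )*61^1 * 1607^( - 1 ) * 3467^1 = 211487/115704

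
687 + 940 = 1627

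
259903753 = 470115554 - 210211801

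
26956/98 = 13478/49 = 275.06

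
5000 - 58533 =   -  53533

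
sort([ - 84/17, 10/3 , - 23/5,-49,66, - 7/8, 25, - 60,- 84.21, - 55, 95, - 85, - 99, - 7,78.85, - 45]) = [ - 99, - 85, - 84.21, - 60, - 55, - 49, - 45, - 7,-84/17, - 23/5, - 7/8, 10/3, 25,  66, 78.85, 95] 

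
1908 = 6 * 318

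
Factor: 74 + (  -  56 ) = 2^1*3^2 = 18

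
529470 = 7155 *74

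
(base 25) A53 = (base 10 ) 6378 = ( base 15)1D53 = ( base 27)8K6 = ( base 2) 1100011101010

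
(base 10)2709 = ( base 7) 10620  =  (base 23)52i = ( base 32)2kl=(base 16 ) a95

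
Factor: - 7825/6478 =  - 2^( - 1)*5^2*41^( - 1 )*79^( - 1 )*313^1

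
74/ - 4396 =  - 37/2198=- 0.02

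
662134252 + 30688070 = 692822322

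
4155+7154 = 11309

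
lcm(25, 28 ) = 700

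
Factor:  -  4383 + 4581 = 198 = 2^1*3^2*11^1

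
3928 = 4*982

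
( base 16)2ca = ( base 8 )1312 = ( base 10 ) 714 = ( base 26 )11c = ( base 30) no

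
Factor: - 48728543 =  -79^1*269^1*2293^1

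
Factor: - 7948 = -2^2*1987^1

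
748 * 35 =26180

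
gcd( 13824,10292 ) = 4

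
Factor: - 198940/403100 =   -  343/695 = - 5^( - 1 ) * 7^3*139^( - 1 ) 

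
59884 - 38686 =21198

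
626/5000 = 313/2500  =  0.13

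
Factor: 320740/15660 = 3^( - 3) * 7^1*79^1 = 553/27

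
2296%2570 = 2296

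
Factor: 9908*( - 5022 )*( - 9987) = 496932906312 = 2^3*3^5 * 31^1*2477^1*3329^1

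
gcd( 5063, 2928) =61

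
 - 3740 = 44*( - 85 )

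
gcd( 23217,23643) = 213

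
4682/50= 2341/25= 93.64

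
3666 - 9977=- 6311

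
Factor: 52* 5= 260  =  2^2*5^1 * 13^1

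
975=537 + 438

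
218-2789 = - 2571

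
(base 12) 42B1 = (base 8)16245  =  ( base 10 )7333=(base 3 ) 101001121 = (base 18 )14B7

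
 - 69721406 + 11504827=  - 58216579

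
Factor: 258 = 2^1*3^1*43^1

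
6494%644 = 54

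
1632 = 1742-110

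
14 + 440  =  454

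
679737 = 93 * 7309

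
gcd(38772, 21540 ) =4308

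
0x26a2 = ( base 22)K9C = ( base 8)23242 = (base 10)9890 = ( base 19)187a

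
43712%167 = 125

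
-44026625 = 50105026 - 94131651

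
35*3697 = 129395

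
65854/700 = 94 + 27/350 = 94.08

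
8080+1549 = 9629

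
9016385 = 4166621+4849764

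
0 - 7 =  - 7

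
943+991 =1934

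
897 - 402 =495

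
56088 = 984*57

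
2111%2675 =2111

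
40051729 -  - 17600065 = 57651794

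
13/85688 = 13/85688 = 0.00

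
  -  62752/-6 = 10458 + 2/3 = 10458.67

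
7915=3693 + 4222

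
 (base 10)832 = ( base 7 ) 2266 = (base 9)1124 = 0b1101000000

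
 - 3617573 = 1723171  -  5340744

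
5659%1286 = 515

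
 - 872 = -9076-- 8204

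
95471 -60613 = 34858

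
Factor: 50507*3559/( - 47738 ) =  - 2^ (- 1 )*17^1*2971^1*3559^1*23869^( - 1 ) = - 179754413/47738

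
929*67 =62243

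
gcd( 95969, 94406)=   1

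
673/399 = 673/399 = 1.69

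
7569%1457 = 284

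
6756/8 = 844 +1/2 = 844.50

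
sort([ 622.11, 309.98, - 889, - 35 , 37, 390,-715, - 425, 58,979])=[ - 889, -715, - 425,  -  35,37, 58, 309.98, 390,622.11, 979]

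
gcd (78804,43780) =8756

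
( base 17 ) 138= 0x15C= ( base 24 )EC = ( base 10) 348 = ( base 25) DN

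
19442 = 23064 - 3622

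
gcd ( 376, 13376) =8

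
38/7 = 5 +3/7=5.43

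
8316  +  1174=9490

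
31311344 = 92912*337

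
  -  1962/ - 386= 981/193=5.08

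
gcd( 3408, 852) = 852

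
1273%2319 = 1273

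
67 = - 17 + 84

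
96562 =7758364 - 7661802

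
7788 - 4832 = 2956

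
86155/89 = 86155/89= 968.03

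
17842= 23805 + - 5963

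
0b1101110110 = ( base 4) 31312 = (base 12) 61A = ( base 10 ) 886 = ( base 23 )1fc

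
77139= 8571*9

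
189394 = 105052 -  - 84342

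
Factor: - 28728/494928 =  - 57/982=-  2^( - 1)*3^1* 19^1*491^( - 1)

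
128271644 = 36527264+91744380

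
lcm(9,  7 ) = 63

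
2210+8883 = 11093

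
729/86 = 729/86=8.48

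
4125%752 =365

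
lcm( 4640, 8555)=273760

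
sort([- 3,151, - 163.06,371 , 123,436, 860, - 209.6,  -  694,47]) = [ - 694, - 209.6, - 163.06, - 3, 47,123, 151,371,436,860 ]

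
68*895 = 60860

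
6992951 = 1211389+5781562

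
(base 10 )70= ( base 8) 106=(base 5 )240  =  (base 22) 34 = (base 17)42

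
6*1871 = 11226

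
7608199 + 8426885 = 16035084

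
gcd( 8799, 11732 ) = 2933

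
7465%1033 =234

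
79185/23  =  79185/23 = 3442.83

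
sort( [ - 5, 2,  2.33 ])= [ - 5, 2 , 2.33 ]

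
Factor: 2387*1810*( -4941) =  - 2^1*3^4*5^1*7^1*11^1 * 31^1*61^1*181^1 = - 21347442270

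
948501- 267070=681431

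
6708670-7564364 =- 855694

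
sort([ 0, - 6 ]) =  [-6, 0] 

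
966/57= 322/19 = 16.95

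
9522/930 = 10 + 37/155 =10.24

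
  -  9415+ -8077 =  - 17492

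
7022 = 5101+1921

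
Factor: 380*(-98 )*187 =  -6963880= -2^3*5^1*7^2*11^1*17^1*19^1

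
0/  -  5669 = 0/1=-0.00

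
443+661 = 1104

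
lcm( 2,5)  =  10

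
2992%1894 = 1098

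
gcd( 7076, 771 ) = 1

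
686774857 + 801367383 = 1488142240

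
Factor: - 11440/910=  - 2^3*7^ ( - 1 )*11^1 = - 88/7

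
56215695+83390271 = 139605966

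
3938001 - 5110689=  - 1172688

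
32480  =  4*8120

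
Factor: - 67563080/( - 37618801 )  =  2^3 * 5^1*11^( - 1)*13^1*41^1*3169^1*3419891^(  -  1 )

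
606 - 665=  - 59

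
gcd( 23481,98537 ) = 1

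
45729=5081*9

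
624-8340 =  - 7716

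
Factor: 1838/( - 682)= -11^( - 1 )*31^(-1)*919^1 = - 919/341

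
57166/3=19055 + 1/3  =  19055.33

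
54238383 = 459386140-405147757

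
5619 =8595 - 2976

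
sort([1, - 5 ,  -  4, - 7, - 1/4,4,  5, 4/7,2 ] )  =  [ - 7, - 5, - 4, - 1/4,4/7,1 , 2, 4, 5] 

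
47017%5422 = 3641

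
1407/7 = 201 =201.00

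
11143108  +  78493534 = 89636642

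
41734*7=292138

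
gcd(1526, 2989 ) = 7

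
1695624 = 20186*84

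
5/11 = 5/11 = 0.45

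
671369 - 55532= 615837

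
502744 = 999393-496649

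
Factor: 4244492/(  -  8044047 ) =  -2^2*3^ ( - 2)*7^1*11^(  -  1 )*17^1 * 37^1*193^( - 1 ) *241^1*421^( - 1)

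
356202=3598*99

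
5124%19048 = 5124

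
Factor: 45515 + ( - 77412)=  -  167^1*191^1 =-31897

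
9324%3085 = 69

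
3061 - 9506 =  - 6445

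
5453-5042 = 411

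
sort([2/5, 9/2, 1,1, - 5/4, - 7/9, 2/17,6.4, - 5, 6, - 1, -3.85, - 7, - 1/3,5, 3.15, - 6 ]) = [ -7, - 6 , -5,-3.85,-5/4, - 1,-7/9, - 1/3,  2/17,  2/5, 1,  1,3.15, 9/2, 5, 6,6.4]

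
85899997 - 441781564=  - 355881567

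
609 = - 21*(  -  29) 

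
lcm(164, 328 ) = 328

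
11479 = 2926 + 8553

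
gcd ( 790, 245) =5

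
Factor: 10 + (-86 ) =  - 76 = - 2^2*19^1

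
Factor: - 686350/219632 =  - 25/8 = - 2^(-3 )*5^2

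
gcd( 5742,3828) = 1914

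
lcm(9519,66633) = 66633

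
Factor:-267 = - 3^1*89^1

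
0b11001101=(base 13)12a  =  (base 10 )205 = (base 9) 247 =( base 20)A5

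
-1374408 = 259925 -1634333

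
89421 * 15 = 1341315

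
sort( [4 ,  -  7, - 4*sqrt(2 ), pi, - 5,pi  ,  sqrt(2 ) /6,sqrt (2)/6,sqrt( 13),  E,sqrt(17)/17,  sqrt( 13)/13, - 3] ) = [ -7, - 4 * sqrt( 2), - 5, - 3, sqrt(2)/6,sqrt( 2) /6, sqrt( 17) /17, sqrt ( 13)/13,  E, pi, pi, sqrt ( 13),4]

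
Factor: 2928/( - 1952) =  - 2^ (-1)*3^1 = - 3/2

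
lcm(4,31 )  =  124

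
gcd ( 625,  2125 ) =125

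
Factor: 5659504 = 2^4*17^1*20807^1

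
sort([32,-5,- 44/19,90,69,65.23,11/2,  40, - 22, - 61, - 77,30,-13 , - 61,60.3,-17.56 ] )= [ - 77, - 61, - 61, - 22, - 17.56, - 13 , - 5, - 44/19,11/2, 30 , 32,40,60.3,65.23,  69,90]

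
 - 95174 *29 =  - 2760046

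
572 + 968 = 1540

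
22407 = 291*77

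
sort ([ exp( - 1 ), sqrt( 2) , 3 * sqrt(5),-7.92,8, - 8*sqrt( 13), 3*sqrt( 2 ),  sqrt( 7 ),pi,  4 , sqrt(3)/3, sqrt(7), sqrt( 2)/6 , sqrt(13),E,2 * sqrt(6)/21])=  [ - 8*sqrt(13), - 7.92, 2*sqrt(6)/21, sqrt( 2)/6,exp(-1),  sqrt (3)/3,  sqrt (2),sqrt( 7 ),sqrt( 7 ), E,pi,sqrt(13 ),4,3* sqrt(2),3* sqrt ( 5 ),8]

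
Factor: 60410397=3^1*23^1 * 875513^1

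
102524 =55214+47310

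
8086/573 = 14+64/573=14.11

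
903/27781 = 903/27781= 0.03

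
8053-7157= 896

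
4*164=656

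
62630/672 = 93  +  67/336 = 93.20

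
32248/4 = 8062  =  8062.00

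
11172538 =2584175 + 8588363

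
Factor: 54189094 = 2^1*27094547^1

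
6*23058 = 138348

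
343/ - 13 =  - 343/13 = - 26.38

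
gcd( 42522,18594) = 6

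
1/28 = 1/28 = 0.04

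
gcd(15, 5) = 5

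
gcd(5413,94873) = 1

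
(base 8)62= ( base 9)55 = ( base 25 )20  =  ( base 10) 50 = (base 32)1I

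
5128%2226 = 676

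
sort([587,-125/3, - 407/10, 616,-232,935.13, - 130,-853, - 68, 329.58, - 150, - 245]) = [ - 853, - 245, - 232,-150, - 130 , - 68, - 125/3, - 407/10,329.58, 587,616,  935.13 ] 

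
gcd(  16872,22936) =8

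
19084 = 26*734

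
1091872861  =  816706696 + 275166165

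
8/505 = 8/505  =  0.02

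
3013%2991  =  22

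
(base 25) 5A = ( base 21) 69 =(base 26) 55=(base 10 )135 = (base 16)87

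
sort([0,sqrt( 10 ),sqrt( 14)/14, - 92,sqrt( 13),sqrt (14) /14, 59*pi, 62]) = [-92,0,sqrt(14 ) /14,sqrt( 14 ) /14,sqrt(10 ),sqrt( 13 ),62,59*pi ] 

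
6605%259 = 130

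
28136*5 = 140680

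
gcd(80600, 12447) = 1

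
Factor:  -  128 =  - 2^7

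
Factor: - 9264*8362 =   -  77465568 = - 2^5 * 3^1*37^1*113^1*193^1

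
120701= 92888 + 27813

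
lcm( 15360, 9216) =46080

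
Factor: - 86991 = - 3^1*107^1*271^1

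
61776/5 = 61776/5 = 12355.20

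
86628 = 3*28876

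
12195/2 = 6097 + 1/2 = 6097.50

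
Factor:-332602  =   - 2^1*166301^1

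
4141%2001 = 139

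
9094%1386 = 778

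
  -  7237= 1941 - 9178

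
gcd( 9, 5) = 1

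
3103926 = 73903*42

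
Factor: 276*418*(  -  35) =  - 4037880=-2^3*3^1*5^1 *7^1*11^1* 19^1 * 23^1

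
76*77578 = 5895928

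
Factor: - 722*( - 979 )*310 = 2^2*5^1*11^1 * 19^2*31^1 * 89^1 = 219119780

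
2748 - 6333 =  - 3585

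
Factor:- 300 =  - 2^2*3^1*5^2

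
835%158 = 45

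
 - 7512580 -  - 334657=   -  7177923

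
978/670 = 1  +  154/335 = 1.46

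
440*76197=33526680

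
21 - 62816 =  - 62795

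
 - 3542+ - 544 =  - 4086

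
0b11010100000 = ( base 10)1696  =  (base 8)3240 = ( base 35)1DG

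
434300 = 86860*5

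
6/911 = 6/911=   0.01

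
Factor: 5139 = 3^2*571^1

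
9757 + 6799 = 16556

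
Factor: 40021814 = 2^1*7^1*2858701^1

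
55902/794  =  27951/397 = 70.41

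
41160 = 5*8232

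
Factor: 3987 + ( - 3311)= 676= 2^2 * 13^2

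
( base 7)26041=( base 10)6889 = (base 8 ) 15351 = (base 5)210024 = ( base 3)100110011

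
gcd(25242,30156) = 42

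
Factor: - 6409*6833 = -13^1 * 17^1*29^1*6833^1 = -  43792697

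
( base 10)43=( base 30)1d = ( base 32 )1b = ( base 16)2B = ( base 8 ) 53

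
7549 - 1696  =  5853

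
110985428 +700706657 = 811692085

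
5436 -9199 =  - 3763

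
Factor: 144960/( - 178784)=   -  2^1*3^1 * 5^1*37^( - 1 ) = - 30/37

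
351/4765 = 351/4765 = 0.07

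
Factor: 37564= 2^2*9391^1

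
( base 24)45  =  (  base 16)65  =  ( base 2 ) 1100101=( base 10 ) 101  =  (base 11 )92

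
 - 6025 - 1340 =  - 7365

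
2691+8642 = 11333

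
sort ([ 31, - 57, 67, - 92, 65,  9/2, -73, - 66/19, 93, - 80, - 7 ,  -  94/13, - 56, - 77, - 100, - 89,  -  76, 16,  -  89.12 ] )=[ - 100, - 92,-89.12,  -  89, - 80, - 77, - 76, -73 ,  -  57, - 56, - 94/13,-7, -66/19, 9/2, 16 , 31,65, 67,93]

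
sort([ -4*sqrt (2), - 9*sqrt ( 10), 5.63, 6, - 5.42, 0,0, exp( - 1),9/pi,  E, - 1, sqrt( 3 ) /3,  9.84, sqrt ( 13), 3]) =[ - 9*sqrt(10 ), - 4*sqrt(2), - 5.42, - 1,0 , 0, exp ( - 1), sqrt(3 )/3, E , 9/pi, 3 , sqrt(13), 5.63, 6, 9.84]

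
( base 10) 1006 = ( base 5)13011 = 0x3ee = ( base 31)11E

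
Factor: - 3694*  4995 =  - 2^1*3^3 *5^1*37^1* 1847^1 = - 18451530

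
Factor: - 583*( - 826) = 481558 = 2^1 *7^1*11^1*53^1*59^1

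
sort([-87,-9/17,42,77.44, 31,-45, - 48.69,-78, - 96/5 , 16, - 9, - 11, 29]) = [ - 87,- 78, - 48.69, - 45, - 96/5, - 11, - 9,  -  9/17, 16, 29, 31,42, 77.44] 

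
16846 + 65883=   82729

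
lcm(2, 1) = 2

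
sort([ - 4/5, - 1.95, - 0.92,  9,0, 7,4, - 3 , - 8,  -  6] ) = [ - 8, - 6,-3,  -  1.95, - 0.92, - 4/5 , 0,4,7  ,  9] 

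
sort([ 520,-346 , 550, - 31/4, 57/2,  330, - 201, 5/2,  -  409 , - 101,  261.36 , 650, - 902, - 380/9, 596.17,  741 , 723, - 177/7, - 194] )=[ - 902,  -  409,- 346, - 201, - 194, - 101, - 380/9, - 177/7,  -  31/4, 5/2,57/2, 261.36, 330 , 520, 550, 596.17,650, 723, 741 ] 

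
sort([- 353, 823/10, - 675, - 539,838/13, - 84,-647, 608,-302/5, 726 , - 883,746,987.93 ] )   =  [-883  , - 675, - 647, - 539,  -  353,- 84,-302/5,838/13,823/10,608, 726, 746,987.93 ] 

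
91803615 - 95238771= - 3435156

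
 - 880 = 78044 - 78924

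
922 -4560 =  - 3638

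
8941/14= 638 + 9/14 = 638.64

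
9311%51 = 29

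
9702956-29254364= - 19551408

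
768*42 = 32256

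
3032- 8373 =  - 5341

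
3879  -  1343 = 2536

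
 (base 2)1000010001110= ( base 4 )1002032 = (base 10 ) 4238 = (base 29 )514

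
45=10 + 35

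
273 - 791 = -518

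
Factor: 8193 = 3^1*2731^1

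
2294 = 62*37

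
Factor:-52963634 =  - 2^1 *67^1*395251^1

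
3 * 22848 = 68544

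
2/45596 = 1/22798 = 0.00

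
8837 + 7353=16190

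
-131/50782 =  - 1  +  50651/50782 = - 0.00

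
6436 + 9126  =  15562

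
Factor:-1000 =-2^3*5^3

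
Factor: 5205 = 3^1*5^1*347^1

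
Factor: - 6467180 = -2^2*  5^1 * 323359^1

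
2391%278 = 167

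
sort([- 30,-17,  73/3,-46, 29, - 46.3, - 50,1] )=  [ - 50, - 46.3, - 46,- 30,-17, 1,73/3, 29] 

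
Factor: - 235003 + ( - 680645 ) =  - 2^6*3^1*19^1*251^1=   - 915648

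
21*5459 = 114639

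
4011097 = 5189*773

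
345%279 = 66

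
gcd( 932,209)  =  1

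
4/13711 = 4/13711 = 0.00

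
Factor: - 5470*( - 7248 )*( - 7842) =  - 2^6*3^2*5^1*151^1*547^1*1307^1=- 310908323520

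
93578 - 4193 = 89385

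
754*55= 41470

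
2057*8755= 18009035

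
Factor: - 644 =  - 2^2* 7^1*23^1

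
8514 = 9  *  946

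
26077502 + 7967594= 34045096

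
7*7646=53522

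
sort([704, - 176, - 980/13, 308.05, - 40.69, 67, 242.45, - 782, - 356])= [ - 782, -356 ,  -  176, - 980/13 , - 40.69,  67, 242.45, 308.05,704] 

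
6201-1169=5032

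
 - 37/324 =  - 1 + 287/324 = - 0.11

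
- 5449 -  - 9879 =4430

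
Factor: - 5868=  - 2^2*3^2*163^1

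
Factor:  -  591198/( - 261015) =2^1*5^( - 1) * 17401^ ( - 1)*98533^1 =197066/87005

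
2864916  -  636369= 2228547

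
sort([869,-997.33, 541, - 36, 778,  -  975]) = [-997.33, - 975,-36, 541  ,  778,869]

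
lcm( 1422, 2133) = 4266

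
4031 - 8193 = -4162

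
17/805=17/805 = 0.02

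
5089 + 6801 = 11890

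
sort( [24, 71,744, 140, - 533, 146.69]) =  [ - 533,  24,71, 140, 146.69 , 744 ] 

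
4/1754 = 2/877 = 0.00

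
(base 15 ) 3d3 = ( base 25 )19N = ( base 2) 1101101001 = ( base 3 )1012100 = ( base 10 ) 873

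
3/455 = 3/455 = 0.01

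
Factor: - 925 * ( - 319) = 5^2*11^1*29^1*37^1 = 295075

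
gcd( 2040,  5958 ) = 6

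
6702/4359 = 1 + 781/1453 = 1.54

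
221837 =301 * 737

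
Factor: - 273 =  - 3^1* 7^1*13^1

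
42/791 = 6/113 = 0.05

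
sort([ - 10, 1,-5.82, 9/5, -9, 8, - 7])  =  [ - 10, - 9, - 7, - 5.82, 1,9/5, 8]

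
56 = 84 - 28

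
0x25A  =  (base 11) 4A8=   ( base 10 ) 602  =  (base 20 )1A2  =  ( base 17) 217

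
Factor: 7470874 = 2^1*971^1*3847^1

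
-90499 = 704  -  91203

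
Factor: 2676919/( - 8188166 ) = - 382417/1169738  =  - 2^( - 1)*7^1 * 54631^1 *584869^( - 1)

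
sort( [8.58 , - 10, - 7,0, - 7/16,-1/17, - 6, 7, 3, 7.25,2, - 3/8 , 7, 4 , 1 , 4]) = [ - 10, - 7,  -  6, - 7/16, - 3/8,- 1/17,0,1, 2,3, 4 , 4,7,7 , 7.25,8.58]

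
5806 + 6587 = 12393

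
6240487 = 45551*137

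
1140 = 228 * 5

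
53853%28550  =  25303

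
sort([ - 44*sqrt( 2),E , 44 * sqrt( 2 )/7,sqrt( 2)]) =[ - 44* sqrt( 2), sqrt( 2), E,44 * sqrt( 2 )/7]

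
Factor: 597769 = 597769^1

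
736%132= 76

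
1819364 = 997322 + 822042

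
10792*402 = 4338384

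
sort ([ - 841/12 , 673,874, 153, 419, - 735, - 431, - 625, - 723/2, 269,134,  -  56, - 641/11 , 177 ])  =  [ - 735, - 625, - 431, - 723/2, - 841/12, - 641/11, - 56, 134, 153 , 177, 269, 419,  673,874 ] 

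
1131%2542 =1131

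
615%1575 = 615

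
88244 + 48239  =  136483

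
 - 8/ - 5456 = 1/682 = 0.00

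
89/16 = 89/16 = 5.56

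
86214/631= 136 + 398/631  =  136.63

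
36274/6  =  6045 + 2/3 = 6045.67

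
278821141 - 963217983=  - 684396842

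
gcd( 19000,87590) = 190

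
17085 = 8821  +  8264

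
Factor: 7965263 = 7965263^1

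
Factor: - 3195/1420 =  - 2^( - 2 )*3^2 = - 9/4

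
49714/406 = 3551/29 = 122.45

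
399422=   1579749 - 1180327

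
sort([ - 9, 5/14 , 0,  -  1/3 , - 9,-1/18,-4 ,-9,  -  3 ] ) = [ - 9,  -  9,  -  9, - 4 , - 3,-1/3 , - 1/18  ,  0,5/14] 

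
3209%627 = 74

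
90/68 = 45/34 =1.32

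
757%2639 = 757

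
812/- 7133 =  - 116/1019 = - 0.11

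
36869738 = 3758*9811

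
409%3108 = 409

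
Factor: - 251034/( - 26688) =301/32 =2^( - 5 )*7^1*43^1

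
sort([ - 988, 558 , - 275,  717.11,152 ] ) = [ - 988 , - 275 , 152,  558,  717.11]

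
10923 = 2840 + 8083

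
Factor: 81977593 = 443^1*185051^1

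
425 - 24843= -24418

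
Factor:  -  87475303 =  - 269^1*325187^1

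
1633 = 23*71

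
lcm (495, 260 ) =25740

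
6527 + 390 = 6917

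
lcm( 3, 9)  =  9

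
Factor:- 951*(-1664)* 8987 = 2^7*3^1*11^1*13^1 * 19^1*43^1*317^1  =  14221603968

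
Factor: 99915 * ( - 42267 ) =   -  4223107305 = -3^2 * 5^1*73^1*193^1*6661^1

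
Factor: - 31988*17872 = - 571689536 = -2^6*11^1*727^1*1117^1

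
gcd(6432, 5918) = 2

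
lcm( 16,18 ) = 144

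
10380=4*2595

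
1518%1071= 447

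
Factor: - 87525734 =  - 2^1 * 41^1*1067387^1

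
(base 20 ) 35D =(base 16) 521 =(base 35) 12I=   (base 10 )1313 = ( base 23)2b2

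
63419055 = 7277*8715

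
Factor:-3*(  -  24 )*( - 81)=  - 2^3 * 3^6= -5832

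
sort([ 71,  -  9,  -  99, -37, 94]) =[ - 99, - 37,-9, 71, 94]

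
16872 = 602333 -585461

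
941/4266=941/4266 = 0.22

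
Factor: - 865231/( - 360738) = 2^( - 1)*3^(-2)*7^( - 2) * 409^( - 1 )*865231^1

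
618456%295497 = 27462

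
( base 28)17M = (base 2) 1111101010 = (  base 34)TG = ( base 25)1f2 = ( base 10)1002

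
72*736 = 52992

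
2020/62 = 1010/31= 32.58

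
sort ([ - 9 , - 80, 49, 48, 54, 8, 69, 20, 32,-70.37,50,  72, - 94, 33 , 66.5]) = [ - 94, - 80 ,- 70.37, - 9, 8, 20, 32,33 , 48,49, 50 , 54, 66.5,69,72 ] 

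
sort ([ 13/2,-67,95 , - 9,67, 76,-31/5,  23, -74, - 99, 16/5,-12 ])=[ - 99, - 74, - 67, - 12, - 9 , - 31/5, 16/5,13/2,  23,67, 76, 95]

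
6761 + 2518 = 9279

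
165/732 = 55/244=0.23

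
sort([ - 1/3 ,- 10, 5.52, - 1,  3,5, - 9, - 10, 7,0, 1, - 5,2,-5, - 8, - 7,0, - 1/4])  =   [-10, - 10, - 9, - 8, - 7, - 5, - 5, - 1, - 1/3, - 1/4,0,0 , 1,  2,3 , 5, 5.52, 7 ]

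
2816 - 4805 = -1989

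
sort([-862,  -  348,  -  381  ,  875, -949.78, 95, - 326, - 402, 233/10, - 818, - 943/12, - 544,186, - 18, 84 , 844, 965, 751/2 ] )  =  [ - 949.78, - 862, - 818, - 544, - 402, - 381, - 348, - 326,-943/12, - 18,233/10 , 84, 95, 186, 751/2,844, 875, 965]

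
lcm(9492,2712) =18984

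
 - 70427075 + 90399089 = 19972014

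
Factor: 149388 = 2^2*3^1*59^1*211^1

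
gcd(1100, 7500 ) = 100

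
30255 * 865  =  26170575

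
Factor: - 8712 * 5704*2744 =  - 136358272512 = -  2^9*3^2*7^3*11^2*23^1*31^1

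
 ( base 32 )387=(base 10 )3335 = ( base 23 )670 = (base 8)6407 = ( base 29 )3S0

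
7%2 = 1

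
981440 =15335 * 64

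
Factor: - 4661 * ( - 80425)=5^2*59^1* 79^1*3217^1=   374860925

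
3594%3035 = 559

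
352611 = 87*4053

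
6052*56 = 338912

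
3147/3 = 1049 =1049.00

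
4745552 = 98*48424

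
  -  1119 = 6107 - 7226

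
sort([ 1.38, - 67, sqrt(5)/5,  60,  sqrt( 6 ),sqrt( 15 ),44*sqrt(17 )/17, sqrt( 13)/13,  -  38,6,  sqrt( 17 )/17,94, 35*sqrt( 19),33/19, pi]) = [ - 67 , - 38,sqrt( 17 )/17, sqrt(13)/13, sqrt( 5 )/5,1.38 , 33/19,  sqrt( 6 ),pi,sqrt(15 ), 6 , 44*sqrt(17)/17,60, 94,35*sqrt( 19 )]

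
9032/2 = 4516 = 4516.00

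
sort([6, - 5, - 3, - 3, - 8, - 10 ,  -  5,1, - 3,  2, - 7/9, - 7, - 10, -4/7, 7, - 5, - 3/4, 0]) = [ - 10, - 10, - 8, - 7,  -  5, -5,- 5, - 3, - 3,-3, - 7/9, - 3/4, - 4/7,0, 1, 2,6, 7] 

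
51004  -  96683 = - 45679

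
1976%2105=1976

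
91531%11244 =1579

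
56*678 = 37968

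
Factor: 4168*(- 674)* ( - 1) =2^4*337^1 * 521^1 = 2809232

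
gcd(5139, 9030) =3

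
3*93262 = 279786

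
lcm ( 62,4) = 124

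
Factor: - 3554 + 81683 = 3^2 * 8681^1 = 78129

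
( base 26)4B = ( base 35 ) 3A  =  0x73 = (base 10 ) 115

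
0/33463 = 0= 0.00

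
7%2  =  1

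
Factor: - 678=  -2^1 * 3^1*113^1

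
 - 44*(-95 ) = 4180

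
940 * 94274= 88617560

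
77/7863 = 77/7863 = 0.01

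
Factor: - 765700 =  - 2^2* 5^2*13^1*19^1*31^1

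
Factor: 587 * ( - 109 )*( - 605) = 5^1*11^2*109^1*587^1 = 38709715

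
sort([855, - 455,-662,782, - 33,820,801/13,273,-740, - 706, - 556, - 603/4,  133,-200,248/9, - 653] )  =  [ - 740, - 706, - 662, - 653,-556,- 455, - 200 , - 603/4, - 33 , 248/9,801/13,133, 273,782,820,855 ]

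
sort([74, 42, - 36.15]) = [ - 36.15,42, 74]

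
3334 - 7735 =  - 4401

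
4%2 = 0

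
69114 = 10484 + 58630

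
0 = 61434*0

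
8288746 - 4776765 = 3511981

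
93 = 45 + 48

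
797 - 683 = 114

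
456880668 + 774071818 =1230952486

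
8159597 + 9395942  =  17555539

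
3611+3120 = 6731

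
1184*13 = 15392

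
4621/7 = 4621/7= 660.14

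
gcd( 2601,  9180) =153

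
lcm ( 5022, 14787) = 266166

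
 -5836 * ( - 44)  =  256784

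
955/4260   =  191/852=0.22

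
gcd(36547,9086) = 7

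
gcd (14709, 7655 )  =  1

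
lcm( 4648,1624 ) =134792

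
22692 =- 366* ( - 62 ) 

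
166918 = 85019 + 81899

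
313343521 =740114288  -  426770767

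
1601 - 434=1167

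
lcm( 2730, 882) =57330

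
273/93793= 39/13399 = 0.00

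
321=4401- 4080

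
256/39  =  6+22/39 = 6.56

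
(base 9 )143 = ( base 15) 80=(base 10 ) 120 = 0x78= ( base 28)48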